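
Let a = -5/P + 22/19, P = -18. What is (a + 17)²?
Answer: 39753025/116964 ≈ 339.87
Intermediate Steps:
a = 491/342 (a = -5/(-18) + 22/19 = -5*(-1/18) + 22*(1/19) = 5/18 + 22/19 = 491/342 ≈ 1.4357)
(a + 17)² = (491/342 + 17)² = (6305/342)² = 39753025/116964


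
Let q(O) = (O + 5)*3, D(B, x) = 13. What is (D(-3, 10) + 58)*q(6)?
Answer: 2343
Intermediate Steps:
q(O) = 15 + 3*O (q(O) = (5 + O)*3 = 15 + 3*O)
(D(-3, 10) + 58)*q(6) = (13 + 58)*(15 + 3*6) = 71*(15 + 18) = 71*33 = 2343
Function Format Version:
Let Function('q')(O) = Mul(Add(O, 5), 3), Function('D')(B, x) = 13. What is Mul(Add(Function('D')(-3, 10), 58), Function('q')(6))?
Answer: 2343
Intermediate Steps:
Function('q')(O) = Add(15, Mul(3, O)) (Function('q')(O) = Mul(Add(5, O), 3) = Add(15, Mul(3, O)))
Mul(Add(Function('D')(-3, 10), 58), Function('q')(6)) = Mul(Add(13, 58), Add(15, Mul(3, 6))) = Mul(71, Add(15, 18)) = Mul(71, 33) = 2343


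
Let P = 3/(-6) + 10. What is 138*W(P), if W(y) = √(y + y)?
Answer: 138*√19 ≈ 601.53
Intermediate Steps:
P = 19/2 (P = 3*(-⅙) + 10 = -½ + 10 = 19/2 ≈ 9.5000)
W(y) = √2*√y (W(y) = √(2*y) = √2*√y)
138*W(P) = 138*(√2*√(19/2)) = 138*(√2*(√38/2)) = 138*√19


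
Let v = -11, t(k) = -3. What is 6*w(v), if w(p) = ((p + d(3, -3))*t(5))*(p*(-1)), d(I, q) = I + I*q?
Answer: 3366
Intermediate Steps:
w(p) = -p*(18 - 3*p) (w(p) = ((p + 3*(1 - 3))*(-3))*(p*(-1)) = ((p + 3*(-2))*(-3))*(-p) = ((p - 6)*(-3))*(-p) = ((-6 + p)*(-3))*(-p) = (18 - 3*p)*(-p) = -p*(18 - 3*p))
6*w(v) = 6*(3*(-11)*(-6 - 11)) = 6*(3*(-11)*(-17)) = 6*561 = 3366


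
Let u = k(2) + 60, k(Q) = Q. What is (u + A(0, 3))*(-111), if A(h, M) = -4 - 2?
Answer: -6216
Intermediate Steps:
u = 62 (u = 2 + 60 = 62)
A(h, M) = -6
(u + A(0, 3))*(-111) = (62 - 6)*(-111) = 56*(-111) = -6216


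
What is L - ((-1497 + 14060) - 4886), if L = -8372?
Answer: -16049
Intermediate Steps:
L - ((-1497 + 14060) - 4886) = -8372 - ((-1497 + 14060) - 4886) = -8372 - (12563 - 4886) = -8372 - 1*7677 = -8372 - 7677 = -16049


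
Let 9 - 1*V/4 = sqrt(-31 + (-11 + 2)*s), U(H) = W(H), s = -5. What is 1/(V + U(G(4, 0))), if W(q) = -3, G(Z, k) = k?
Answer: 33/865 + 4*sqrt(14)/865 ≈ 0.055453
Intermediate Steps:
U(H) = -3
V = 36 - 4*sqrt(14) (V = 36 - 4*sqrt(-31 + (-11 + 2)*(-5)) = 36 - 4*sqrt(-31 - 9*(-5)) = 36 - 4*sqrt(-31 + 45) = 36 - 4*sqrt(14) ≈ 21.033)
1/(V + U(G(4, 0))) = 1/((36 - 4*sqrt(14)) - 3) = 1/(33 - 4*sqrt(14))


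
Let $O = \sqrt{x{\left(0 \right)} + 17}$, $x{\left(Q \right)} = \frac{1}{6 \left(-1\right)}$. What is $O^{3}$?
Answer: $\frac{101 \sqrt{606}}{36} \approx 69.065$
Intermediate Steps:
$x{\left(Q \right)} = - \frac{1}{6}$ ($x{\left(Q \right)} = \frac{1}{-6} = - \frac{1}{6}$)
$O = \frac{\sqrt{606}}{6}$ ($O = \sqrt{- \frac{1}{6} + 17} = \sqrt{\frac{101}{6}} = \frac{\sqrt{606}}{6} \approx 4.1028$)
$O^{3} = \left(\frac{\sqrt{606}}{6}\right)^{3} = \frac{101 \sqrt{606}}{36}$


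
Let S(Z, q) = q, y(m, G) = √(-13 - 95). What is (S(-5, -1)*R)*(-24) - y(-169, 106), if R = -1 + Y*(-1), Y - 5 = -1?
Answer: -120 - 6*I*√3 ≈ -120.0 - 10.392*I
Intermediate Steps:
y(m, G) = 6*I*√3 (y(m, G) = √(-108) = 6*I*√3)
Y = 4 (Y = 5 - 1 = 4)
R = -5 (R = -1 + 4*(-1) = -1 - 4 = -5)
(S(-5, -1)*R)*(-24) - y(-169, 106) = -1*(-5)*(-24) - 6*I*√3 = 5*(-24) - 6*I*√3 = -120 - 6*I*√3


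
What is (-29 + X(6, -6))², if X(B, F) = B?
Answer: 529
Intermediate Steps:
(-29 + X(6, -6))² = (-29 + 6)² = (-23)² = 529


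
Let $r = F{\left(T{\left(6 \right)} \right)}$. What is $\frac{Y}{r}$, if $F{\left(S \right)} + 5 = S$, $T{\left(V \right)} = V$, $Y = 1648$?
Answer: $1648$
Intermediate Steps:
$F{\left(S \right)} = -5 + S$
$r = 1$ ($r = -5 + 6 = 1$)
$\frac{Y}{r} = \frac{1648}{1} = 1648 \cdot 1 = 1648$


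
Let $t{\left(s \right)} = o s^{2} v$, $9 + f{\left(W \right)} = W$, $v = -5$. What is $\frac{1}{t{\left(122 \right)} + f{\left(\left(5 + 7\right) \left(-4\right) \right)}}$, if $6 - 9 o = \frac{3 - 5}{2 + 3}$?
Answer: $- \frac{9}{476801} \approx -1.8876 \cdot 10^{-5}$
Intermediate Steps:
$f{\left(W \right)} = -9 + W$
$o = \frac{32}{45}$ ($o = \frac{2}{3} - \frac{\left(3 - 5\right) \frac{1}{2 + 3}}{9} = \frac{2}{3} - \frac{\left(-2\right) \frac{1}{5}}{9} = \frac{2}{3} - - \frac{2}{45} = \frac{2}{3} + \frac{2}{45} = \frac{32}{45} \approx 0.71111$)
$t{\left(s \right)} = - \frac{32 s^{2}}{9}$ ($t{\left(s \right)} = \frac{32 s^{2}}{45} \left(-5\right) = - \frac{32 s^{2}}{9}$)
$\frac{1}{t{\left(122 \right)} + f{\left(\left(5 + 7\right) \left(-4\right) \right)}} = \frac{1}{- \frac{32 \cdot 122^{2}}{9} + \left(-9 + \left(5 + 7\right) \left(-4\right)\right)} = \frac{1}{\left(- \frac{32}{9}\right) 14884 + \left(-9 + 12 \left(-4\right)\right)} = \frac{1}{- \frac{476288}{9} - 57} = \frac{1}{- \frac{476801}{9}} = - \frac{9}{476801}$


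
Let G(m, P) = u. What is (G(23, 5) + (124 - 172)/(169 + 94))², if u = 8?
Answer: 4227136/69169 ≈ 61.113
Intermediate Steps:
G(m, P) = 8
(G(23, 5) + (124 - 172)/(169 + 94))² = (8 + (124 - 172)/(169 + 94))² = (8 - 48/263)² = (2056/263)² = 4227136/69169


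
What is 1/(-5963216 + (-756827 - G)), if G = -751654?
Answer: -1/5968389 ≈ -1.6755e-7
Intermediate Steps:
1/(-5963216 + (-756827 - G)) = 1/(-5963216 + (-756827 - 1*(-751654))) = 1/(-5963216 + (-756827 + 751654)) = 1/(-5963216 - 5173) = 1/(-5968389) = -1/5968389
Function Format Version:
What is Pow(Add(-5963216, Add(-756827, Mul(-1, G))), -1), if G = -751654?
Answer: Rational(-1, 5968389) ≈ -1.6755e-7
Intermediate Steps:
Pow(Add(-5963216, Add(-756827, Mul(-1, G))), -1) = Pow(Add(-5963216, Add(-756827, Mul(-1, -751654))), -1) = Pow(Add(-5963216, Add(-756827, 751654)), -1) = Pow(Add(-5963216, -5173), -1) = Pow(-5968389, -1) = Rational(-1, 5968389)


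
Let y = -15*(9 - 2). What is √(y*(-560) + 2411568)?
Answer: 4*√154398 ≈ 1571.7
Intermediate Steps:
y = -105 (y = -15*7 = -105)
√(y*(-560) + 2411568) = √(-105*(-560) + 2411568) = √(58800 + 2411568) = √2470368 = 4*√154398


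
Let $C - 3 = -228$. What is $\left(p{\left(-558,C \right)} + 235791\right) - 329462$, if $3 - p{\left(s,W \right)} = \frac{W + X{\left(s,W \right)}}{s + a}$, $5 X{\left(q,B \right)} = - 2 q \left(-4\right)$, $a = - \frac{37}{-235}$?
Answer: $- \frac{12279481807}{131093} \approx -93670.0$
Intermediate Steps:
$a = \frac{37}{235}$ ($a = \left(-37\right) \left(- \frac{1}{235}\right) = \frac{37}{235} \approx 0.15745$)
$C = -225$ ($C = 3 - 228 = -225$)
$X{\left(q,B \right)} = \frac{8 q}{5}$ ($X{\left(q,B \right)} = \frac{- 2 q \left(-4\right)}{5} = \frac{8 q}{5}$)
$p{\left(s,W \right)} = 3 - \frac{W + \frac{8 s}{5}}{\frac{37}{235} + s}$ ($p{\left(s,W \right)} = 3 - \frac{W + \frac{8 s}{5}}{s + \frac{37}{235}} = 3 - \frac{W + \frac{8 s}{5}}{\frac{37}{235} + s}$)
$\left(p{\left(-558,C \right)} + 235791\right) - 329462 = \left(\frac{111 - -52875 + 329 \left(-558\right)}{37 + 235 \left(-558\right)} + 235791\right) - 329462 = \left(\frac{111 + 52875 - 183582}{37 - 131130} + 235791\right) - 329462 = \left(\frac{1}{-131093} \left(-130596\right) + 235791\right) - 329462 = \left(\left(- \frac{1}{131093}\right) \left(-130596\right) + 235791\right) - 329462 = \left(\frac{130596}{131093} + 235791\right) - 329462 = \frac{30910680159}{131093} - 329462 = - \frac{12279481807}{131093}$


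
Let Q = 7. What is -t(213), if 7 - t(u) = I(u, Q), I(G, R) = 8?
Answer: 1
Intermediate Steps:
t(u) = -1 (t(u) = 7 - 1*8 = 7 - 8 = -1)
-t(213) = -1*(-1) = 1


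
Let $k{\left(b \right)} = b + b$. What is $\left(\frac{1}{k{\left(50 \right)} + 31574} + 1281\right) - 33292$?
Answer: $- \frac{1013916413}{31674} \approx -32011.0$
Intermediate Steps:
$k{\left(b \right)} = 2 b$
$\left(\frac{1}{k{\left(50 \right)} + 31574} + 1281\right) - 33292 = \left(\frac{1}{2 \cdot 50 + 31574} + 1281\right) - 33292 = \left(\frac{1}{100 + 31574} + 1281\right) - 33292 = \left(\frac{1}{31674} + 1281\right) - 33292 = \frac{40574395}{31674} - 33292 = - \frac{1013916413}{31674}$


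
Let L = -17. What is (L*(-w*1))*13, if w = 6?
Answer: 1326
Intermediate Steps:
(L*(-w*1))*13 = -17*(-1*6)*13 = -(-102)*13 = -17*(-6)*13 = 102*13 = 1326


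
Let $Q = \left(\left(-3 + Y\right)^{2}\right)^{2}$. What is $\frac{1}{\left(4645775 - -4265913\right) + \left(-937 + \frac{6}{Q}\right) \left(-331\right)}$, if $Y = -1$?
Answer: $\frac{128}{1180393887} \approx 1.0844 \cdot 10^{-7}$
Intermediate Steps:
$Q = 256$ ($Q = \left(\left(-3 - 1\right)^{2}\right)^{2} = \left(\left(-4\right)^{2}\right)^{2} = 16^{2} = 256$)
$\frac{1}{\left(4645775 - -4265913\right) + \left(-937 + \frac{6}{Q}\right) \left(-331\right)} = \frac{1}{\left(4645775 - -4265913\right) + \left(-937 + \frac{6}{256}\right) \left(-331\right)} = \frac{1}{\left(4645775 + 4265913\right) + \left(-937 + 6 \cdot \frac{1}{256}\right) \left(-331\right)} = \frac{1}{8911688 + \left(-937 + \frac{3}{128}\right) \left(-331\right)} = \frac{1}{8911688 - - \frac{39697823}{128}} = \frac{1}{8911688 + \frac{39697823}{128}} = \frac{1}{\frac{1180393887}{128}} = \frac{128}{1180393887}$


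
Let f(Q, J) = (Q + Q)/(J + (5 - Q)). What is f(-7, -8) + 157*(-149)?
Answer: -46793/2 ≈ -23397.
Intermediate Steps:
f(Q, J) = 2*Q/(5 + J - Q) (f(Q, J) = (2*Q)/(5 + J - Q) = 2*Q/(5 + J - Q))
f(-7, -8) + 157*(-149) = 2*(-7)/(5 - 8 - 1*(-7)) + 157*(-149) = 2*(-7)/(5 - 8 + 7) - 23393 = 2*(-7)/4 - 23393 = 2*(-7)*(¼) - 23393 = -7/2 - 23393 = -46793/2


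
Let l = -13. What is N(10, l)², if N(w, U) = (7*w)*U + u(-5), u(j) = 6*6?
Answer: 763876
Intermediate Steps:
u(j) = 36
N(w, U) = 36 + 7*U*w (N(w, U) = (7*w)*U + 36 = 7*U*w + 36 = 36 + 7*U*w)
N(10, l)² = (36 + 7*(-13)*10)² = (36 - 910)² = (-874)² = 763876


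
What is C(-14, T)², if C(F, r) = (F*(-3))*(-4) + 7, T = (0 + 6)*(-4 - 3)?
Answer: 25921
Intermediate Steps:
T = -42 (T = 6*(-7) = -42)
C(F, r) = 7 + 12*F (C(F, r) = -3*F*(-4) + 7 = 12*F + 7 = 7 + 12*F)
C(-14, T)² = (7 + 12*(-14))² = (7 - 168)² = (-161)² = 25921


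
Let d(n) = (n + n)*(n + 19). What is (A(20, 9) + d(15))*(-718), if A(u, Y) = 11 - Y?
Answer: -733796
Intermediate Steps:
d(n) = 2*n*(19 + n) (d(n) = (2*n)*(19 + n) = 2*n*(19 + n))
(A(20, 9) + d(15))*(-718) = ((11 - 1*9) + 2*15*(19 + 15))*(-718) = ((11 - 9) + 2*15*34)*(-718) = (2 + 1020)*(-718) = 1022*(-718) = -733796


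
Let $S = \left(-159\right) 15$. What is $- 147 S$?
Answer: $350595$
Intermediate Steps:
$S = -2385$
$- 147 S = \left(-147\right) \left(-2385\right) = 350595$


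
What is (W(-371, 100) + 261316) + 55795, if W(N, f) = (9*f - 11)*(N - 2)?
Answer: -14486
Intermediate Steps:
W(N, f) = (-11 + 9*f)*(-2 + N)
(W(-371, 100) + 261316) + 55795 = ((22 - 18*100 - 11*(-371) + 9*(-371)*100) + 261316) + 55795 = ((22 - 1800 + 4081 - 333900) + 261316) + 55795 = (-331597 + 261316) + 55795 = -70281 + 55795 = -14486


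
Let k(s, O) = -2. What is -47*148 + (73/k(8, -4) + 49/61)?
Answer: -852987/122 ≈ -6991.7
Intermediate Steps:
-47*148 + (73/k(8, -4) + 49/61) = -47*148 + (73/(-2) + 49/61) = -6956 + (73*(-½) + 49*(1/61)) = -6956 + (-73/2 + 49/61) = -6956 - 4355/122 = -852987/122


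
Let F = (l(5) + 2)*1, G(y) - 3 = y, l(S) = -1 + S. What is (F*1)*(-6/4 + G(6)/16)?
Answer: -45/8 ≈ -5.6250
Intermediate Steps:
G(y) = 3 + y
F = 6 (F = ((-1 + 5) + 2)*1 = (4 + 2)*1 = 6*1 = 6)
(F*1)*(-6/4 + G(6)/16) = (6*1)*(-6/4 + (3 + 6)/16) = 6*(-6*1/4 + 9*(1/16)) = 6*(-3/2 + 9/16) = 6*(-15/16) = -45/8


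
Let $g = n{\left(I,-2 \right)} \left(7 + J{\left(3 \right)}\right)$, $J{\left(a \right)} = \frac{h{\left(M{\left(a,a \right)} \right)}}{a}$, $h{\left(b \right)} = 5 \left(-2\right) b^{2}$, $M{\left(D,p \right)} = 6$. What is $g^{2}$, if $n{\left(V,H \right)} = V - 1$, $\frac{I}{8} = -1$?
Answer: $1034289$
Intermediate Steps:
$I = -8$ ($I = 8 \left(-1\right) = -8$)
$h{\left(b \right)} = - 10 b^{2}$
$n{\left(V,H \right)} = -1 + V$
$J{\left(a \right)} = - \frac{360}{a}$ ($J{\left(a \right)} = \frac{\left(-10\right) 6^{2}}{a} = \frac{\left(-10\right) 36}{a} = - \frac{360}{a}$)
$g = 1017$ ($g = \left(-1 - 8\right) \left(7 - \frac{360}{3}\right) = - 9 \left(7 - 120\right) = \left(-9\right) \left(-113\right) = 1017$)
$g^{2} = 1017^{2} = 1034289$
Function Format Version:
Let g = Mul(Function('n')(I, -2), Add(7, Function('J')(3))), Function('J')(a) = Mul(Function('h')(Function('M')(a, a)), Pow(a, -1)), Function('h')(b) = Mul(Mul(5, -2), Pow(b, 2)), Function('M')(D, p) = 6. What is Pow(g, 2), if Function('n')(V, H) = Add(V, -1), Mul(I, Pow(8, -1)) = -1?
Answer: 1034289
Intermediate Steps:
I = -8 (I = Mul(8, -1) = -8)
Function('h')(b) = Mul(-10, Pow(b, 2))
Function('n')(V, H) = Add(-1, V)
Function('J')(a) = Mul(-360, Pow(a, -1)) (Function('J')(a) = Mul(Mul(-10, Pow(6, 2)), Pow(a, -1)) = Mul(Mul(-10, 36), Pow(a, -1)) = Mul(-360, Pow(a, -1)))
g = 1017 (g = Mul(Add(-1, -8), Add(7, Mul(-360, Pow(3, -1)))) = Mul(-9, Add(7, Mul(-360, Rational(1, 3)))) = Mul(-9, Add(7, -120)) = Mul(-9, -113) = 1017)
Pow(g, 2) = Pow(1017, 2) = 1034289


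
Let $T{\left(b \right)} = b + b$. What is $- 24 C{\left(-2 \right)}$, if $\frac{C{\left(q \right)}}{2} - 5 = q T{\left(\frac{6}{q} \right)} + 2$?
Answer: $-912$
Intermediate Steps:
$T{\left(b \right)} = 2 b$
$C{\left(q \right)} = 38$ ($C{\left(q \right)} = 10 + 2 \left(q 2 \frac{6}{q} + 2\right) = 10 + 2 \left(q \frac{12}{q} + 2\right) = 10 + 2 \left(12 + 2\right) = 10 + 2 \cdot 14 = 10 + 28 = 38$)
$- 24 C{\left(-2 \right)} = \left(-24\right) 38 = -912$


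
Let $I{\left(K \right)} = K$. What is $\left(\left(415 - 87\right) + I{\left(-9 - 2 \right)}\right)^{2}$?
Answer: $100489$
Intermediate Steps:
$\left(\left(415 - 87\right) + I{\left(-9 - 2 \right)}\right)^{2} = \left(\left(415 - 87\right) - 11\right)^{2} = \left(328 - 11\right)^{2} = 317^{2} = 100489$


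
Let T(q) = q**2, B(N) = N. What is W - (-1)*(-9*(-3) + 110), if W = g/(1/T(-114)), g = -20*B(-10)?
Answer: 2599337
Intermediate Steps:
g = 200 (g = -20*(-10) = 200)
W = 2599200 (W = 200/(1/((-114)**2)) = 200/(1/12996) = 200*12996 = 2599200)
W - (-1)*(-9*(-3) + 110) = 2599200 - (-1)*(-9*(-3) + 110) = 2599200 - (-1)*(27 + 110) = 2599200 - (-1)*137 = 2599200 - 1*(-137) = 2599200 + 137 = 2599337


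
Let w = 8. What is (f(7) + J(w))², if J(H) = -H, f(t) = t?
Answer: 1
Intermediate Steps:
(f(7) + J(w))² = (7 - 1*8)² = (7 - 8)² = (-1)² = 1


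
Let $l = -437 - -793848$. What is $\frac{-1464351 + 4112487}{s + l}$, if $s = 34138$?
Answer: $\frac{2648136}{827549} \approx 3.2$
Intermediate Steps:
$l = 793411$ ($l = -437 + 793848 = 793411$)
$\frac{-1464351 + 4112487}{s + l} = \frac{-1464351 + 4112487}{34138 + 793411} = \frac{2648136}{827549}$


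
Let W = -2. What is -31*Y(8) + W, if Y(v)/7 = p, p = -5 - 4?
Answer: 1951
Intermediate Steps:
p = -9
Y(v) = -63 (Y(v) = 7*(-9) = -63)
-31*Y(8) + W = -31*(-63) - 2 = 1953 - 2 = 1951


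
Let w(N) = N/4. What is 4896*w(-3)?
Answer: -3672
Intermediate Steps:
w(N) = N/4 (w(N) = N*(¼) = N/4)
4896*w(-3) = 4896*((¼)*(-3)) = 4896*(-¾) = -3672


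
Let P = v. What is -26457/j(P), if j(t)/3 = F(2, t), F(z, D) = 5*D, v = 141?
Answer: -8819/705 ≈ -12.509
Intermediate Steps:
P = 141
j(t) = 15*t (j(t) = 3*(5*t) = 15*t)
-26457/j(P) = -26457/(15*141) = -26457/2115 = -26457*1/2115 = -8819/705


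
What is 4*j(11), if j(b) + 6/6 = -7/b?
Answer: -72/11 ≈ -6.5455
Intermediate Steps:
j(b) = -1 - 7/b
4*j(11) = 4*((-7 - 1*11)/11) = 4*((-7 - 11)/11) = 4*((1/11)*(-18)) = 4*(-18/11) = -72/11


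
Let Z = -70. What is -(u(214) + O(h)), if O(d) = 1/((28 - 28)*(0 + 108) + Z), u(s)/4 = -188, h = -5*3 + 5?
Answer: 52641/70 ≈ 752.01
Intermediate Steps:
h = -10 (h = -15 + 5 = -10)
u(s) = -752 (u(s) = 4*(-188) = -752)
O(d) = -1/70 (O(d) = 1/((28 - 28)*(0 + 108) - 70) = 1/(0*108 - 70) = 1/(0 - 70) = 1/(-70) = -1/70)
-(u(214) + O(h)) = -(-752 - 1/70) = -1*(-52641/70) = 52641/70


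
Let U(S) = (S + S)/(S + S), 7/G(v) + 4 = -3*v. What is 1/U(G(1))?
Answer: 1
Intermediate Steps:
G(v) = 7/(-4 - 3*v)
U(S) = 1 (U(S) = (2*S)/((2*S)) = (2*S)*(1/(2*S)) = 1)
1/U(G(1)) = 1/1 = 1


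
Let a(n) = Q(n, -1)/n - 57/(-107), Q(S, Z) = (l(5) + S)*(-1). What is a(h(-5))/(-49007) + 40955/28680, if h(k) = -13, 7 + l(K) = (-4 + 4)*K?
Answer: 558378149431/391015875432 ≈ 1.4280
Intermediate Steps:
l(K) = -7 (l(K) = -7 + (-4 + 4)*K = -7 + 0*K = -7 + 0 = -7)
Q(S, Z) = 7 - S (Q(S, Z) = (-7 + S)*(-1) = 7 - S)
a(n) = 57/107 + (7 - n)/n (a(n) = (7 - n)/n - 57/(-107) = (7 - n)/n - 57*(-1/107) = (7 - n)/n + 57/107 = 57/107 + (7 - n)/n)
a(h(-5))/(-49007) + 40955/28680 = (-50/107 + 7/(-13))/(-49007) + 40955/28680 = (-50/107 + 7*(-1/13))*(-1/49007) + 40955*(1/28680) = (-50/107 - 7/13)*(-1/49007) + 8191/5736 = -1399/1391*(-1/49007) + 8191/5736 = 1399/68168737 + 8191/5736 = 558378149431/391015875432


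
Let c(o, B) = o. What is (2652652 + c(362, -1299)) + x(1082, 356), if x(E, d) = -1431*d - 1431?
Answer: 2142147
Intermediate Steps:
x(E, d) = -1431 - 1431*d
(2652652 + c(362, -1299)) + x(1082, 356) = (2652652 + 362) + (-1431 - 1431*356) = 2653014 + (-1431 - 509436) = 2653014 - 510867 = 2142147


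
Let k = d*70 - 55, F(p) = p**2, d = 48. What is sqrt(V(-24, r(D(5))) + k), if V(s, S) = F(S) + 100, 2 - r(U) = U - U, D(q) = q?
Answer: sqrt(3409) ≈ 58.387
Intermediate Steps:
r(U) = 2 (r(U) = 2 - (U - U) = 2 - 1*0 = 2 + 0 = 2)
V(s, S) = 100 + S**2 (V(s, S) = S**2 + 100 = 100 + S**2)
k = 3305 (k = 48*70 - 55 = 3360 - 55 = 3305)
sqrt(V(-24, r(D(5))) + k) = sqrt((100 + 2**2) + 3305) = sqrt((100 + 4) + 3305) = sqrt(104 + 3305) = sqrt(3409)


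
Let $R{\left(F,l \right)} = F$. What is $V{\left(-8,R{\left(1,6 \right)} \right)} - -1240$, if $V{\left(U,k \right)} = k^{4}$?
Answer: $1241$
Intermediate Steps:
$V{\left(-8,R{\left(1,6 \right)} \right)} - -1240 = 1^{4} - -1240 = 1 + 1240 = 1241$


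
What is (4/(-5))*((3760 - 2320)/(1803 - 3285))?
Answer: 192/247 ≈ 0.77733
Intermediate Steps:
(4/(-5))*((3760 - 2320)/(1803 - 3285)) = (4*(-1/5))*(1440/(-1482)) = -1152*(-1)/1482 = -4/5*(-240/247) = 192/247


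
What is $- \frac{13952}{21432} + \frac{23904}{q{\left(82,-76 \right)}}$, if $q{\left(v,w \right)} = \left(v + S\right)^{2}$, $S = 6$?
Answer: $\frac{1579165}{648318} \approx 2.4358$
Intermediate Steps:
$q{\left(v,w \right)} = \left(6 + v\right)^{2}$ ($q{\left(v,w \right)} = \left(v + 6\right)^{2} = \left(6 + v\right)^{2}$)
$- \frac{13952}{21432} + \frac{23904}{q{\left(82,-76 \right)}} = - \frac{13952}{21432} + \frac{23904}{\left(6 + 82\right)^{2}} = \left(-13952\right) \frac{1}{21432} + \frac{23904}{88^{2}} = - \frac{1744}{2679} + \frac{23904}{7744} = - \frac{1744}{2679} + 23904 \cdot \frac{1}{7744} = - \frac{1744}{2679} + \frac{747}{242} = \frac{1579165}{648318}$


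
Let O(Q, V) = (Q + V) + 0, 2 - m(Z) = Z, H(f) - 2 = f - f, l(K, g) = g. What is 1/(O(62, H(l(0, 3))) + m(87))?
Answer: -1/21 ≈ -0.047619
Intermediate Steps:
H(f) = 2 (H(f) = 2 + (f - f) = 2 + 0 = 2)
m(Z) = 2 - Z
O(Q, V) = Q + V
1/(O(62, H(l(0, 3))) + m(87)) = 1/((62 + 2) + (2 - 1*87)) = 1/(64 + (2 - 87)) = 1/(64 - 85) = 1/(-21) = -1/21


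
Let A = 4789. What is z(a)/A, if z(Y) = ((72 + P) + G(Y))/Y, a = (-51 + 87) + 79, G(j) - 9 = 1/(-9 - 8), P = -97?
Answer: -273/9362495 ≈ -2.9159e-5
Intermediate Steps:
G(j) = 152/17 (G(j) = 9 + 1/(-9 - 8) = 9 + 1/(-17) = 9 - 1/17 = 152/17)
a = 115 (a = 36 + 79 = 115)
z(Y) = -273/(17*Y) (z(Y) = ((72 - 97) + 152/17)/Y = (-25 + 152/17)/Y = -273/(17*Y))
z(a)/A = -273/17/115/4789 = -273/17*1/115*(1/4789) = -273/1955*1/4789 = -273/9362495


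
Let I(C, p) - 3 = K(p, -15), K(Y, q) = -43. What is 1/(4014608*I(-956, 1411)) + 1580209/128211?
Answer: 253756787594669/20588676251520 ≈ 12.325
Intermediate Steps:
I(C, p) = -40 (I(C, p) = 3 - 43 = -40)
1/(4014608*I(-956, 1411)) + 1580209/128211 = 1/(4014608*(-40)) + 1580209/128211 = (1/4014608)*(-1/40) + 1580209*(1/128211) = -1/160584320 + 1580209/128211 = 253756787594669/20588676251520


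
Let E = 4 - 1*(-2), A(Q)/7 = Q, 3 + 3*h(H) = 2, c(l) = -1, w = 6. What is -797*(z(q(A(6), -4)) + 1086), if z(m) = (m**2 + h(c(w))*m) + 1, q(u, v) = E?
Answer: -893437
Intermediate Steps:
h(H) = -1/3 (h(H) = -1 + (1/3)*2 = -1 + 2/3 = -1/3)
A(Q) = 7*Q
E = 6 (E = 4 + 2 = 6)
q(u, v) = 6
z(m) = 1 + m**2 - m/3 (z(m) = (m**2 - m/3) + 1 = 1 + m**2 - m/3)
-797*(z(q(A(6), -4)) + 1086) = -797*((1 + 6**2 - 1/3*6) + 1086) = -797*((1 + 36 - 2) + 1086) = -797*(35 + 1086) = -797*1121 = -893437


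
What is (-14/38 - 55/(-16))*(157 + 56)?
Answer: 198729/304 ≈ 653.71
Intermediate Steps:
(-14/38 - 55/(-16))*(157 + 56) = (-14*1/38 - 55*(-1/16))*213 = (-7/19 + 55/16)*213 = (933/304)*213 = 198729/304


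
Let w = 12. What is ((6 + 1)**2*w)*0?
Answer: 0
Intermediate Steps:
((6 + 1)**2*w)*0 = ((6 + 1)**2*12)*0 = (7**2*12)*0 = (49*12)*0 = 588*0 = 0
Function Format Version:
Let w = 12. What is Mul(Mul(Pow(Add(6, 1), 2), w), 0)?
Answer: 0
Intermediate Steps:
Mul(Mul(Pow(Add(6, 1), 2), w), 0) = Mul(Mul(Pow(Add(6, 1), 2), 12), 0) = Mul(Mul(Pow(7, 2), 12), 0) = Mul(Mul(49, 12), 0) = Mul(588, 0) = 0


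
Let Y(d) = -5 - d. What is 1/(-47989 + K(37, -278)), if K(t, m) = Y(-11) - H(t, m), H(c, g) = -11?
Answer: -1/47972 ≈ -2.0846e-5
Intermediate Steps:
K(t, m) = 17 (K(t, m) = (-5 - 1*(-11)) - 1*(-11) = (-5 + 11) + 11 = 6 + 11 = 17)
1/(-47989 + K(37, -278)) = 1/(-47989 + 17) = 1/(-47972) = -1/47972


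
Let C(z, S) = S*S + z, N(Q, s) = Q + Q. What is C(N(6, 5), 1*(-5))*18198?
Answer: 673326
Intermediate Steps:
N(Q, s) = 2*Q
C(z, S) = z + S**2 (C(z, S) = S**2 + z = z + S**2)
C(N(6, 5), 1*(-5))*18198 = (2*6 + (1*(-5))**2)*18198 = (12 + (-5)**2)*18198 = (12 + 25)*18198 = 37*18198 = 673326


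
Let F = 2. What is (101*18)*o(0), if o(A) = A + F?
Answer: 3636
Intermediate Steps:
o(A) = 2 + A (o(A) = A + 2 = 2 + A)
(101*18)*o(0) = (101*18)*(2 + 0) = 1818*2 = 3636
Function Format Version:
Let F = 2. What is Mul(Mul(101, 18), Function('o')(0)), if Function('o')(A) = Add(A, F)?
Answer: 3636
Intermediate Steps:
Function('o')(A) = Add(2, A) (Function('o')(A) = Add(A, 2) = Add(2, A))
Mul(Mul(101, 18), Function('o')(0)) = Mul(Mul(101, 18), Add(2, 0)) = Mul(1818, 2) = 3636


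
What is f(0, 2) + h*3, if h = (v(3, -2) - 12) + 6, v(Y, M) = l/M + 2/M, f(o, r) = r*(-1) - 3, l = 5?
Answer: -67/2 ≈ -33.500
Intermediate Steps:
f(o, r) = -3 - r (f(o, r) = -r - 3 = -3 - r)
v(Y, M) = 7/M (v(Y, M) = 5/M + 2/M = 7/M)
h = -19/2 (h = (7/(-2) - 12) + 6 = (7*(-½) - 12) + 6 = (-7/2 - 12) + 6 = -31/2 + 6 = -19/2 ≈ -9.5000)
f(0, 2) + h*3 = (-3 - 1*2) - 19/2*3 = (-3 - 2) - 57/2 = -5 - 57/2 = -67/2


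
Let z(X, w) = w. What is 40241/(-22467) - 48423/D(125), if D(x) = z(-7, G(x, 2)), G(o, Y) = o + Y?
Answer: -1093030148/2853309 ≈ -383.07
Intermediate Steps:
G(o, Y) = Y + o
D(x) = 2 + x
40241/(-22467) - 48423/D(125) = 40241/(-22467) - 48423/(2 + 125) = 40241*(-1/22467) - 48423/127 = -40241/22467 - 48423*1/127 = -40241/22467 - 48423/127 = -1093030148/2853309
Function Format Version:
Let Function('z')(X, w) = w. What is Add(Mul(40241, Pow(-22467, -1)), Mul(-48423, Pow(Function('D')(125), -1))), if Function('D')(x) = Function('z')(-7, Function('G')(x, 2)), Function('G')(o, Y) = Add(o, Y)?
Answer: Rational(-1093030148, 2853309) ≈ -383.07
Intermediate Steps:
Function('G')(o, Y) = Add(Y, o)
Function('D')(x) = Add(2, x)
Add(Mul(40241, Pow(-22467, -1)), Mul(-48423, Pow(Function('D')(125), -1))) = Add(Mul(40241, Pow(-22467, -1)), Mul(-48423, Pow(Add(2, 125), -1))) = Add(Mul(40241, Rational(-1, 22467)), Mul(-48423, Pow(127, -1))) = Add(Rational(-40241, 22467), Mul(-48423, Rational(1, 127))) = Add(Rational(-40241, 22467), Rational(-48423, 127)) = Rational(-1093030148, 2853309)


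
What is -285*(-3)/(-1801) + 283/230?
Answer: 313033/414230 ≈ 0.75570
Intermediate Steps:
-285*(-3)/(-1801) + 283/230 = 855*(-1/1801) + 283*(1/230) = -855/1801 + 283/230 = 313033/414230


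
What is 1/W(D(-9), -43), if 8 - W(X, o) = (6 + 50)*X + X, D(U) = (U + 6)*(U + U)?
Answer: -1/3070 ≈ -0.00032573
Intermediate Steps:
D(U) = 2*U*(6 + U) (D(U) = (6 + U)*(2*U) = 2*U*(6 + U))
W(X, o) = 8 - 57*X (W(X, o) = 8 - ((6 + 50)*X + X) = 8 - (56*X + X) = 8 - 57*X)
1/W(D(-9), -43) = 1/(8 - 114*(-9)*(6 - 9)) = 1/(8 - 114*(-9)*(-3)) = 1/(8 - 57*54) = 1/(8 - 3078) = 1/(-3070) = -1/3070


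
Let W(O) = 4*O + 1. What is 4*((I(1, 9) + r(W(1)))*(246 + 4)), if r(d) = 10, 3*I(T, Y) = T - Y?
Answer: 22000/3 ≈ 7333.3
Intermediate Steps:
W(O) = 1 + 4*O
I(T, Y) = -Y/3 + T/3 (I(T, Y) = (T - Y)/3 = -Y/3 + T/3)
4*((I(1, 9) + r(W(1)))*(246 + 4)) = 4*(((-⅓*9 + (⅓)*1) + 10)*(246 + 4)) = 4*(((-3 + ⅓) + 10)*250) = 4*((-8/3 + 10)*250) = 4*((22/3)*250) = 4*(5500/3) = 22000/3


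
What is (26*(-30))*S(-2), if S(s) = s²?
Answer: -3120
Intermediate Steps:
(26*(-30))*S(-2) = (26*(-30))*(-2)² = -780*4 = -3120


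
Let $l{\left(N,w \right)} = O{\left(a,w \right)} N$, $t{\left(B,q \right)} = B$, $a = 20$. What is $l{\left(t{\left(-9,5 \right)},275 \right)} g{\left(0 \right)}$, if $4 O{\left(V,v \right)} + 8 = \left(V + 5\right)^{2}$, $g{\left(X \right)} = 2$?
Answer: $- \frac{5553}{2} \approx -2776.5$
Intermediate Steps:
$O{\left(V,v \right)} = -2 + \frac{\left(5 + V\right)^{2}}{4}$ ($O{\left(V,v \right)} = -2 + \frac{\left(V + 5\right)^{2}}{4} = -2 + \frac{\left(5 + V\right)^{2}}{4}$)
$l{\left(N,w \right)} = \frac{617 N}{4}$ ($l{\left(N,w \right)} = \left(-2 + \frac{\left(5 + 20\right)^{2}}{4}\right) N = \left(-2 + \frac{25^{2}}{4}\right) N = \left(-2 + \frac{1}{4} \cdot 625\right) N = \left(-2 + \frac{625}{4}\right) N = \frac{617 N}{4}$)
$l{\left(t{\left(-9,5 \right)},275 \right)} g{\left(0 \right)} = \frac{617}{4} \left(-9\right) 2 = \left(- \frac{5553}{4}\right) 2 = - \frac{5553}{2}$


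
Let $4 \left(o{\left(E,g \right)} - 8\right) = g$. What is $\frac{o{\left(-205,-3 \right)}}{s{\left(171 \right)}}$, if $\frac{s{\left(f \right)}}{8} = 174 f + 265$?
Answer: $\frac{29}{960608} \approx 3.0189 \cdot 10^{-5}$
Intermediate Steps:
$o{\left(E,g \right)} = 8 + \frac{g}{4}$
$s{\left(f \right)} = 2120 + 1392 f$ ($s{\left(f \right)} = 8 \left(174 f + 265\right) = 8 \left(265 + 174 f\right) = 2120 + 1392 f$)
$\frac{o{\left(-205,-3 \right)}}{s{\left(171 \right)}} = \frac{8 + \frac{1}{4} \left(-3\right)}{2120 + 1392 \cdot 171} = \frac{8 - \frac{3}{4}}{2120 + 238032} = \frac{29}{4 \cdot 240152} = \frac{29}{4} \cdot \frac{1}{240152} = \frac{29}{960608}$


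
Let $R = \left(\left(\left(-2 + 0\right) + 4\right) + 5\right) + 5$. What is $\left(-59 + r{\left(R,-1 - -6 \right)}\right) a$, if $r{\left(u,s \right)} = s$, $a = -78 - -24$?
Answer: $2916$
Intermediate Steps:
$R = 12$ ($R = \left(\left(-2 + 4\right) + 5\right) + 5 = \left(2 + 5\right) + 5 = 7 + 5 = 12$)
$a = -54$ ($a = -78 + 24 = -54$)
$\left(-59 + r{\left(R,-1 - -6 \right)}\right) a = \left(-59 - -5\right) \left(-54\right) = \left(-59 + \left(-1 + 6\right)\right) \left(-54\right) = \left(-59 + 5\right) \left(-54\right) = \left(-54\right) \left(-54\right) = 2916$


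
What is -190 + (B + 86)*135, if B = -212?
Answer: -17200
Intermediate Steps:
-190 + (B + 86)*135 = -190 + (-212 + 86)*135 = -190 - 126*135 = -190 - 17010 = -17200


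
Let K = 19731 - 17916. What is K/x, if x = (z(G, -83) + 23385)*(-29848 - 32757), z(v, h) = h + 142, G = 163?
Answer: -363/293542324 ≈ -1.2366e-6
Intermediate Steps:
z(v, h) = 142 + h
K = 1815
x = -1467711620 (x = ((142 - 83) + 23385)*(-29848 - 32757) = (59 + 23385)*(-62605) = 23444*(-62605) = -1467711620)
K/x = 1815/(-1467711620) = 1815*(-1/1467711620) = -363/293542324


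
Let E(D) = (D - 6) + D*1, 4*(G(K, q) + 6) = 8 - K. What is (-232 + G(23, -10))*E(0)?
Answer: 2901/2 ≈ 1450.5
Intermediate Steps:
G(K, q) = -4 - K/4 (G(K, q) = -6 + (8 - K)/4 = -6 + (2 - K/4) = -4 - K/4)
E(D) = -6 + 2*D (E(D) = (-6 + D) + D = -6 + 2*D)
(-232 + G(23, -10))*E(0) = (-232 + (-4 - ¼*23))*(-6 + 2*0) = (-232 + (-4 - 23/4))*(-6 + 0) = (-232 - 39/4)*(-6) = -967/4*(-6) = 2901/2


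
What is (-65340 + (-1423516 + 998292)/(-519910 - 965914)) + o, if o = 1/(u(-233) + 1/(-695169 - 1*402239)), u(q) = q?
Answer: -3102977904605758879/47489918760320 ≈ -65340.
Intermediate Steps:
o = -1097408/255696065 (o = 1/(-233 + 1/(-695169 - 1*402239)) = 1/(-233 + 1/(-695169 - 402239)) = 1/(-233 + 1/(-1097408)) = 1/(-233 - 1/1097408) = 1/(-255696065/1097408) = -1097408/255696065 ≈ -0.0042918)
(-65340 + (-1423516 + 998292)/(-519910 - 965914)) + o = (-65340 + (-1423516 + 998292)/(-519910 - 965914)) - 1097408/255696065 = (-65340 - 425224/(-1485824)) - 1097408/255696065 = (-65340 - 425224*(-1/1485824)) - 1097408/255696065 = (-65340 + 53153/185728) - 1097408/255696065 = -12135414367/185728 - 1097408/255696065 = -3102977904605758879/47489918760320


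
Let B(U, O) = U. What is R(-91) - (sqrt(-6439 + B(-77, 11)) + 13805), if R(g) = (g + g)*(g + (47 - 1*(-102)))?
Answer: -24361 - 6*I*sqrt(181) ≈ -24361.0 - 80.722*I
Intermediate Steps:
R(g) = 2*g*(149 + g) (R(g) = (2*g)*(g + (47 + 102)) = (2*g)*(g + 149) = (2*g)*(149 + g) = 2*g*(149 + g))
R(-91) - (sqrt(-6439 + B(-77, 11)) + 13805) = 2*(-91)*(149 - 91) - (sqrt(-6439 - 77) + 13805) = 2*(-91)*58 - (sqrt(-6516) + 13805) = -10556 - (6*I*sqrt(181) + 13805) = -10556 - (13805 + 6*I*sqrt(181)) = -10556 + (-13805 - 6*I*sqrt(181)) = -24361 - 6*I*sqrt(181)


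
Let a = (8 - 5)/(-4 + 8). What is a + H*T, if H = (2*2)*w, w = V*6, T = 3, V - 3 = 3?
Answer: 1731/4 ≈ 432.75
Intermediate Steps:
V = 6 (V = 3 + 3 = 6)
w = 36 (w = 6*6 = 36)
H = 144 (H = (2*2)*36 = 4*36 = 144)
a = ¾ (a = 3/4 = 3*(¼) = ¾ ≈ 0.75000)
a + H*T = ¾ + 144*3 = ¾ + 432 = 1731/4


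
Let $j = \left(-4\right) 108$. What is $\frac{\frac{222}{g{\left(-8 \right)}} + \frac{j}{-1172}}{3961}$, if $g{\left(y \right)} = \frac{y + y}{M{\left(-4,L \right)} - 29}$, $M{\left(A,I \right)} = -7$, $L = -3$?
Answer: $\frac{292923}{2321146} \approx 0.1262$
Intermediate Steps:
$j = -432$
$g{\left(y \right)} = - \frac{y}{18}$ ($g{\left(y \right)} = \frac{y + y}{-7 - 29} = \frac{2 y}{-36} = - \frac{2 y}{36} = - \frac{y}{18}$)
$\frac{\frac{222}{g{\left(-8 \right)}} + \frac{j}{-1172}}{3961} = \frac{\frac{222}{\left(- \frac{1}{18}\right) \left(-8\right)} - \frac{432}{-1172}}{3961} = \left(\frac{222}{\frac{4}{9}} - - \frac{108}{293}\right) \frac{1}{3961} = \left(222 \cdot \frac{9}{4} + \frac{108}{293}\right) \frac{1}{3961} = \left(\frac{999}{2} + \frac{108}{293}\right) \frac{1}{3961} = \frac{292923}{586} \cdot \frac{1}{3961} = \frac{292923}{2321146}$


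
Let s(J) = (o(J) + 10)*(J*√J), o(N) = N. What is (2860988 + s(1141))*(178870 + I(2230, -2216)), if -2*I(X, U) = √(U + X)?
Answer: (357740 - √14)*(2860988 + 1313291*√1141)/2 ≈ 8.4466e+12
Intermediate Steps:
I(X, U) = -√(U + X)/2
s(J) = J^(3/2)*(10 + J) (s(J) = (J + 10)*(J*√J) = (10 + J)*J^(3/2) = J^(3/2)*(10 + J))
(2860988 + s(1141))*(178870 + I(2230, -2216)) = (2860988 + 1141^(3/2)*(10 + 1141))*(178870 - √(-2216 + 2230)/2) = (2860988 + (1141*√1141)*1151)*(178870 - √14/2) = (2860988 + 1313291*√1141)*(178870 - √14/2) = (178870 - √14/2)*(2860988 + 1313291*√1141)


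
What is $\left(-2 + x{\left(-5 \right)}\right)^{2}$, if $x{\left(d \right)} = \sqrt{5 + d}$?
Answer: $4$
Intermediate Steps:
$\left(-2 + x{\left(-5 \right)}\right)^{2} = \left(-2 + \sqrt{5 - 5}\right)^{2} = \left(-2 + \sqrt{0}\right)^{2} = \left(-2 + 0\right)^{2} = \left(-2\right)^{2} = 4$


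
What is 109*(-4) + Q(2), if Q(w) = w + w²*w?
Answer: -426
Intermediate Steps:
Q(w) = w + w³
109*(-4) + Q(2) = 109*(-4) + (2 + 2³) = -436 + (2 + 8) = -436 + 10 = -426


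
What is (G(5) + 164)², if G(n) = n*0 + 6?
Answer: 28900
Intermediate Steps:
G(n) = 6 (G(n) = 0 + 6 = 6)
(G(5) + 164)² = (6 + 164)² = 170² = 28900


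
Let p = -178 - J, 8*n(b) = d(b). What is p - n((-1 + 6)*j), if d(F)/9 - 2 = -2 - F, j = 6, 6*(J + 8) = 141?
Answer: -639/4 ≈ -159.75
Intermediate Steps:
J = 31/2 (J = -8 + (⅙)*141 = -8 + 47/2 = 31/2 ≈ 15.500)
d(F) = -9*F (d(F) = 18 + 9*(-2 - F) = 18 + (-18 - 9*F) = -9*F)
n(b) = -9*b/8 (n(b) = (-9*b)/8 = -9*b/8)
p = -387/2 (p = -178 - 1*31/2 = -178 - 31/2 = -387/2 ≈ -193.50)
p - n((-1 + 6)*j) = -387/2 - (-9)*(-1 + 6)*6/8 = -387/2 - (-9)*5*6/8 = -387/2 - (-9)*30/8 = -387/2 - 1*(-135/4) = -387/2 + 135/4 = -639/4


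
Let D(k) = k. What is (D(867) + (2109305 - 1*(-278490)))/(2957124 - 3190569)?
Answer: -2388662/233445 ≈ -10.232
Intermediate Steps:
(D(867) + (2109305 - 1*(-278490)))/(2957124 - 3190569) = (867 + (2109305 - 1*(-278490)))/(2957124 - 3190569) = (867 + (2109305 + 278490))/(-233445) = (867 + 2387795)*(-1/233445) = 2388662*(-1/233445) = -2388662/233445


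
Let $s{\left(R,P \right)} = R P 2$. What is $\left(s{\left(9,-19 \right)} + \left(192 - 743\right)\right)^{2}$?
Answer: $797449$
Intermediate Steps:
$s{\left(R,P \right)} = 2 P R$ ($s{\left(R,P \right)} = P R 2 = 2 P R$)
$\left(s{\left(9,-19 \right)} + \left(192 - 743\right)\right)^{2} = \left(2 \left(-19\right) 9 + \left(192 - 743\right)\right)^{2} = \left(-342 + \left(192 - 743\right)\right)^{2} = \left(-342 - 551\right)^{2} = \left(-893\right)^{2} = 797449$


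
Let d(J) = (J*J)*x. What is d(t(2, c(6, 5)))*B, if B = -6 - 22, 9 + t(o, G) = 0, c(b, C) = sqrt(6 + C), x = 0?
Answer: 0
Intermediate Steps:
t(o, G) = -9 (t(o, G) = -9 + 0 = -9)
d(J) = 0 (d(J) = (J*J)*0 = J**2*0 = 0)
B = -28
d(t(2, c(6, 5)))*B = 0*(-28) = 0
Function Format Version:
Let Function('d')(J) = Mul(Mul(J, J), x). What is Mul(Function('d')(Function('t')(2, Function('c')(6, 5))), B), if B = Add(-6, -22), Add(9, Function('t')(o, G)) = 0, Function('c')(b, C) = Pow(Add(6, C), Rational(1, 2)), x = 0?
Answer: 0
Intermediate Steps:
Function('t')(o, G) = -9 (Function('t')(o, G) = Add(-9, 0) = -9)
Function('d')(J) = 0 (Function('d')(J) = Mul(Mul(J, J), 0) = Mul(Pow(J, 2), 0) = 0)
B = -28
Mul(Function('d')(Function('t')(2, Function('c')(6, 5))), B) = Mul(0, -28) = 0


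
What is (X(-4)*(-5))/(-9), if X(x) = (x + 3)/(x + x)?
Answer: 5/72 ≈ 0.069444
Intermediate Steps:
X(x) = (3 + x)/(2*x) (X(x) = (3 + x)/((2*x)) = (3 + x)*(1/(2*x)) = (3 + x)/(2*x))
(X(-4)*(-5))/(-9) = (((½)*(3 - 4)/(-4))*(-5))/(-9) = (((½)*(-¼)*(-1))*(-5))*(-⅑) = ((⅛)*(-5))*(-⅑) = -5/8*(-⅑) = 5/72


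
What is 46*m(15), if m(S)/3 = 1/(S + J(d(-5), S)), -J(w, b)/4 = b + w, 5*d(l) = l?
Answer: -138/41 ≈ -3.3659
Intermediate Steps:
d(l) = l/5
J(w, b) = -4*b - 4*w (J(w, b) = -4*(b + w) = -4*b - 4*w)
m(S) = 3/(4 - 3*S) (m(S) = 3/(S + (-4*S - 4*(-5)/5)) = 3/(S + (-4*S - 4*(-1))) = 3/(S + (-4*S + 4)) = 3/(S + (4 - 4*S)) = 3/(4 - 3*S))
46*m(15) = 46*(-3/(-4 + 3*15)) = 46*(-3/(-4 + 45)) = 46*(-3/41) = -138/41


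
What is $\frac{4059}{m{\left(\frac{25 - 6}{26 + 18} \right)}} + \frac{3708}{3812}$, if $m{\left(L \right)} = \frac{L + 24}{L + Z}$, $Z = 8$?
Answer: $\frac{1436108742}{1024475} \approx 1401.8$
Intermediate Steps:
$m{\left(L \right)} = \frac{24 + L}{8 + L}$ ($m{\left(L \right)} = \frac{L + 24}{L + 8} = \frac{24 + L}{8 + L}$)
$\frac{4059}{m{\left(\frac{25 - 6}{26 + 18} \right)}} + \frac{3708}{3812} = \frac{4059}{\frac{1}{8 + \frac{25 - 6}{26 + 18}} \left(24 + \frac{25 - 6}{26 + 18}\right)} + \frac{3708}{3812} = \frac{4059}{\frac{1}{8 + \frac{19}{44}} \left(24 + \frac{19}{44}\right)} + 3708 \cdot \frac{1}{3812} = \frac{4059}{\frac{1}{8 + 19 \cdot \frac{1}{44}} \left(24 + 19 \cdot \frac{1}{44}\right)} + \frac{927}{953} = \frac{4059}{\frac{1}{8 + \frac{19}{44}} \left(24 + \frac{19}{44}\right)} + \frac{927}{953} = \frac{4059}{\frac{1}{\frac{371}{44}} \cdot \frac{1075}{44}} + \frac{927}{953} = \frac{4059}{\frac{44}{371} \cdot \frac{1075}{44}} + \frac{927}{953} = \frac{4059}{\frac{1075}{371}} + \frac{927}{953} = 4059 \cdot \frac{371}{1075} + \frac{927}{953} = \frac{1505889}{1075} + \frac{927}{953} = \frac{1436108742}{1024475}$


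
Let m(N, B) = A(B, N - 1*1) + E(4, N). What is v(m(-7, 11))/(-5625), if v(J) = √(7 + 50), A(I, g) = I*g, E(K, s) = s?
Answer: -√57/5625 ≈ -0.0013422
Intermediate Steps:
m(N, B) = N + B*(-1 + N) (m(N, B) = B*(N - 1*1) + N = B*(N - 1) + N = B*(-1 + N) + N = N + B*(-1 + N))
v(J) = √57
v(m(-7, 11))/(-5625) = √57/(-5625) = √57*(-1/5625) = -√57/5625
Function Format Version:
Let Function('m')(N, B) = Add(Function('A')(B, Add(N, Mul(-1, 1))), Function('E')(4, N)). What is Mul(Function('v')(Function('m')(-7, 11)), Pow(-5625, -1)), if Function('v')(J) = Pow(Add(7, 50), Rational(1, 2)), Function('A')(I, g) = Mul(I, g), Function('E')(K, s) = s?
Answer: Mul(Rational(-1, 5625), Pow(57, Rational(1, 2))) ≈ -0.0013422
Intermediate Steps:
Function('m')(N, B) = Add(N, Mul(B, Add(-1, N))) (Function('m')(N, B) = Add(Mul(B, Add(N, Mul(-1, 1))), N) = Add(Mul(B, Add(N, -1)), N) = Add(Mul(B, Add(-1, N)), N) = Add(N, Mul(B, Add(-1, N))))
Function('v')(J) = Pow(57, Rational(1, 2))
Mul(Function('v')(Function('m')(-7, 11)), Pow(-5625, -1)) = Mul(Pow(57, Rational(1, 2)), Pow(-5625, -1)) = Mul(Pow(57, Rational(1, 2)), Rational(-1, 5625)) = Mul(Rational(-1, 5625), Pow(57, Rational(1, 2)))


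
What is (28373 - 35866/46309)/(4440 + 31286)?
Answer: 1313889391/1654435334 ≈ 0.79416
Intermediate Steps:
(28373 - 35866/46309)/(4440 + 31286) = (28373 - 35866*1/46309)/35726 = (28373 - 35866/46309)*(1/35726) = (1313889391/46309)*(1/35726) = 1313889391/1654435334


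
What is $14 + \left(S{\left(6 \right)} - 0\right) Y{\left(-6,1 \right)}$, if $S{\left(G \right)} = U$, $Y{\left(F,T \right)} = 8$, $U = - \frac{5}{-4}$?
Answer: $24$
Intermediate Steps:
$U = \frac{5}{4}$ ($U = \left(-5\right) \left(- \frac{1}{4}\right) = \frac{5}{4} \approx 1.25$)
$S{\left(G \right)} = \frac{5}{4}$
$14 + \left(S{\left(6 \right)} - 0\right) Y{\left(-6,1 \right)} = 14 + \left(\frac{5}{4} - 0\right) 8 = 14 + \left(\frac{5}{4} + 0\right) 8 = 14 + \frac{5}{4} \cdot 8 = 14 + 10 = 24$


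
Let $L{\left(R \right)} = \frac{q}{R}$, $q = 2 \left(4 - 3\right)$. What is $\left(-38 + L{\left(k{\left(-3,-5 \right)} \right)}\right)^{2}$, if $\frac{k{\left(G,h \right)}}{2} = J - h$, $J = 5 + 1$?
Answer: $\frac{173889}{121} \approx 1437.1$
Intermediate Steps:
$q = 2$ ($q = 2 \cdot 1 = 2$)
$J = 6$
$k{\left(G,h \right)} = 12 - 2 h$ ($k{\left(G,h \right)} = 2 \left(6 - h\right) = 12 - 2 h$)
$L{\left(R \right)} = \frac{2}{R}$
$\left(-38 + L{\left(k{\left(-3,-5 \right)} \right)}\right)^{2} = \left(-38 + \frac{2}{12 - -10}\right)^{2} = \left(-38 + \frac{2}{12 + 10}\right)^{2} = \left(-38 + \frac{2}{22}\right)^{2} = \left(-38 + 2 \cdot \frac{1}{22}\right)^{2} = \left(-38 + \frac{1}{11}\right)^{2} = \left(- \frac{417}{11}\right)^{2} = \frac{173889}{121}$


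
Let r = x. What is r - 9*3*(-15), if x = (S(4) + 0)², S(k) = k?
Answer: 421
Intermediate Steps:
x = 16 (x = (4 + 0)² = 4² = 16)
r = 16
r - 9*3*(-15) = 16 - 9*3*(-15) = 16 - 27*(-15) = 16 + 405 = 421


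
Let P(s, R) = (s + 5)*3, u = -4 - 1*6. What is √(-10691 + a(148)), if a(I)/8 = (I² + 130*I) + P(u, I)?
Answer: √318341 ≈ 564.22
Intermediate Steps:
u = -10 (u = -4 - 6 = -10)
P(s, R) = 15 + 3*s (P(s, R) = (5 + s)*3 = 15 + 3*s)
a(I) = -120 + 8*I² + 1040*I (a(I) = 8*((I² + 130*I) + (15 + 3*(-10))) = 8*((I² + 130*I) + (15 - 30)) = 8*((I² + 130*I) - 15) = 8*(-15 + I² + 130*I) = -120 + 8*I² + 1040*I)
√(-10691 + a(148)) = √(-10691 + (-120 + 8*148² + 1040*148)) = √(-10691 + (-120 + 8*21904 + 153920)) = √(-10691 + (-120 + 175232 + 153920)) = √(-10691 + 329032) = √318341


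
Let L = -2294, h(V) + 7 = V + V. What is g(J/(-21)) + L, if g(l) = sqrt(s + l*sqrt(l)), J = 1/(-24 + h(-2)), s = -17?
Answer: -2294 + I*sqrt(9183825 - 7*sqrt(15))/735 ≈ -2294.0 + 4.1231*I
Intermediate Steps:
h(V) = -7 + 2*V (h(V) = -7 + (V + V) = -7 + 2*V)
J = -1/35 (J = 1/(-24 + (-7 + 2*(-2))) = 1/(-24 + (-7 - 4)) = 1/(-24 - 11) = 1/(-35) = -1/35 ≈ -0.028571)
g(l) = sqrt(-17 + l**(3/2)) (g(l) = sqrt(-17 + l*sqrt(l)) = sqrt(-17 + l**(3/2)))
g(J/(-21)) + L = sqrt(-17 + (-1/35/(-21))**(3/2)) - 2294 = sqrt(-17 + (-1/35*(-1/21))**(3/2)) - 2294 = sqrt(-17 + (1/735)**(3/2)) - 2294 = sqrt(-17 + sqrt(15)/77175) - 2294 = -2294 + sqrt(-17 + sqrt(15)/77175)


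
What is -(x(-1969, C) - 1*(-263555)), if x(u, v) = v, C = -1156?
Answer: -262399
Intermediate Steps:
-(x(-1969, C) - 1*(-263555)) = -(-1156 - 1*(-263555)) = -(-1156 + 263555) = -1*262399 = -262399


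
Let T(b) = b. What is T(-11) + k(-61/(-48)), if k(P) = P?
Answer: -467/48 ≈ -9.7292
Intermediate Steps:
T(-11) + k(-61/(-48)) = -11 - 61/(-48) = -11 - 61*(-1/48) = -11 + 61/48 = -467/48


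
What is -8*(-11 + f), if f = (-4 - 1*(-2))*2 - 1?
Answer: 128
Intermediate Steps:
f = -5 (f = (-4 + 2)*2 - 1 = -2*2 - 1 = -4 - 1 = -5)
-8*(-11 + f) = -8*(-11 - 5) = -8*(-16) = 128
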